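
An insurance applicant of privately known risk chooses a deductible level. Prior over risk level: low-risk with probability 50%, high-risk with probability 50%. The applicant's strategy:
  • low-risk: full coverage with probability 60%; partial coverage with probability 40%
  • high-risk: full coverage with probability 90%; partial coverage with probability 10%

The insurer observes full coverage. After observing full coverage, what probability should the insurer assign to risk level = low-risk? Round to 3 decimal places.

Apply Bayes' rule using the sender's strategy as the likelihood.
P(full coverage) = 0.5·0.6 + 0.5·0.9 = 0.75
P(low-risk | full coverage) = (0.5·0.6) / 0.75 = 0.3 / 0.75 = 0.4

0.400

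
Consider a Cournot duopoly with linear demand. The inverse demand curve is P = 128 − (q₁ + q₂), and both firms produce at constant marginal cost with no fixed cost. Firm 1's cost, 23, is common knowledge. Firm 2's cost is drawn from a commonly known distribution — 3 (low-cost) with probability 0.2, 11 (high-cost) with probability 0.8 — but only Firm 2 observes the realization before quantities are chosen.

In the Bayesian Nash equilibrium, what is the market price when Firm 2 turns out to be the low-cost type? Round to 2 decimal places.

50.27

Firm 2 with cost c maximizes (128 − (q₁+q₂) − c)·q₂, giving q₂(c) = (128 − c − q₁)/2.
E[c₂] = 0.2·3 + 0.8·11 = 9.4
Firm 1's FOC against E[q₂] yields q₁ = (128 − 2·23 + E[c₂])/3 = (128 − 46 + 9.4)/3 = 30.4667.
q₂(low-cost) = 47.2667, so P = 128 − (30.4667 + 47.2667) = 50.2667.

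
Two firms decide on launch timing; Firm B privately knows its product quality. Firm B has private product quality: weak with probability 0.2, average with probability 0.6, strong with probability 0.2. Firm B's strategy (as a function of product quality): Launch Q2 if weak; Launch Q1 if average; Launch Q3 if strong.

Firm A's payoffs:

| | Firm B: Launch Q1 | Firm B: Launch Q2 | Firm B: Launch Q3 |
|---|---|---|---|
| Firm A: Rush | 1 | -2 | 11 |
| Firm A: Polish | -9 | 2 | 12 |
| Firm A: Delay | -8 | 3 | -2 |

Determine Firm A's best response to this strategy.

Compute Firm A's expected payoff for each action, taking the expectation over Firm B's type.
E[Rush] = 0.2·(-2) + 0.6·(1) + 0.2·(11) = 2.4
E[Polish] = 0.2·(2) + 0.6·(-9) + 0.2·(12) = -2.6
E[Delay] = 0.2·(3) + 0.6·(-8) + 0.2·(-2) = -4.6
Best response: Rush (2.4 is the largest).

Rush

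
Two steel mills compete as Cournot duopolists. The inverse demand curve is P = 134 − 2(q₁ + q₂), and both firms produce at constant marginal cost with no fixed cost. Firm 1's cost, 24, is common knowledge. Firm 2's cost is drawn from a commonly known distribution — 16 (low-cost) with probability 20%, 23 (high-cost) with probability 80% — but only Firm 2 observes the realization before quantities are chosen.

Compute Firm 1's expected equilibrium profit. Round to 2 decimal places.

643.21

Firm 2 with cost c maximizes (134 − 2(q₁+q₂) − c)·q₂, giving q₂(c) = (134 − c − 2q₁)/4.
E[c₂] = 0.2·16 + 0.8·23 = 21.6
Firm 1's FOC against E[q₂] yields q₁ = (134 − 2·24 + E[c₂])/6 = (134 − 48 + 21.6)/6 = 17.9333.
E[P] = 134 − 2·(q₁ + E[q₂]) = 59.8667; Firm 1's expected profit = (E[P] − 24)·q₁ = (59.8667 − 24)·17.9333 = 643.209.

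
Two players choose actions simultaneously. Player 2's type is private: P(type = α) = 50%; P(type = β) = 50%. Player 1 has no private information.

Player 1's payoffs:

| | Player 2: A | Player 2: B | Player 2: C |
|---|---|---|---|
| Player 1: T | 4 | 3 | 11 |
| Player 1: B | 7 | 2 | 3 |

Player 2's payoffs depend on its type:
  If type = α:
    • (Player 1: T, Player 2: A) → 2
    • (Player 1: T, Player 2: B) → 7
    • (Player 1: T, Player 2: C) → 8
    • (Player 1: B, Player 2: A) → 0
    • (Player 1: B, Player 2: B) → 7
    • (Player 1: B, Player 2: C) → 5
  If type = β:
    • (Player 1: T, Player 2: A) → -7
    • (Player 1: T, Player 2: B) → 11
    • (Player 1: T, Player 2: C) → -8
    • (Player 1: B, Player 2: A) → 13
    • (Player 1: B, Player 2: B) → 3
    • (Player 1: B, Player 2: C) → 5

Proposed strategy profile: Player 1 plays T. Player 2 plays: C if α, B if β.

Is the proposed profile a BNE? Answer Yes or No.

Yes

Player 1 plays T: E[T] = 0.5·(11) + 0.5·(3) = 7; E[B] = 2.5. Best-responding. ✓
Player 2 (type α), facing T: A gives 2, B gives 7, C gives 8. Proposed C is best. ✓
Player 2 (type β), facing T: A gives -7, B gives 11, C gives -8. Proposed B is best. ✓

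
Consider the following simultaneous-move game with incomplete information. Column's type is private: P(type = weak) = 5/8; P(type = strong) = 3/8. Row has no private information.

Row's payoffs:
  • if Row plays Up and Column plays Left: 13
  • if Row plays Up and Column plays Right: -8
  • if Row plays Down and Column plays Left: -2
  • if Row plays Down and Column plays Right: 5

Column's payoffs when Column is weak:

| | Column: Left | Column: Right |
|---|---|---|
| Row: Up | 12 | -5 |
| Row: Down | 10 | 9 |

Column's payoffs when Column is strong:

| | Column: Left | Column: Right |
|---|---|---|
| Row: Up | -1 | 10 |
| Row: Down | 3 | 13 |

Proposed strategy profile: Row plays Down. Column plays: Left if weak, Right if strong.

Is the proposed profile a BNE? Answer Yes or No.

No

A profile is a BNE iff every type of every player is best-responding given beliefs about the other side.
Row plays Down: E[Down] = 5/8·(-2) + 3/8·(5) = 5/8; E[Up] = 41/8. Not best-responding. ✗
Column (type weak), facing Down: Left gives 10, Right gives 9. Proposed Left is best. ✓
Column (type strong), facing Down: Left gives 3, Right gives 13. Proposed Right is best. ✓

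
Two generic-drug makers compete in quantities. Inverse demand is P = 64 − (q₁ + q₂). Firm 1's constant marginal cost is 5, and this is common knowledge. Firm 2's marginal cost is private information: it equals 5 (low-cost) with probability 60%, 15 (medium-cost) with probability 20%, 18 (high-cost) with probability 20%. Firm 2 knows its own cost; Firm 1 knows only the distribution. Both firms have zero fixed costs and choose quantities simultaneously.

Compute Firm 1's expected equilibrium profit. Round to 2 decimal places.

449.44

Each type of Firm 2 best-responds to q₁; Firm 1 best-responds to the expected q₂ over Firm 2's types.
Firm 2 with cost c maximizes (64 − (q₁+q₂) − c)·q₂, giving q₂(c) = (64 − c − q₁)/2.
E[c₂] = 0.6·5 + 0.2·15 + 0.2·18 = 9.6
Firm 1's FOC against E[q₂] yields q₁ = (64 − 2·5 + E[c₂])/3 = (64 − 10 + 9.6)/3 = 21.2.
E[P] = 64 − (q₁ + E[q₂]) = 26.2; Firm 1's expected profit = (E[P] − 5)·q₁ = (26.2 − 5)·21.2 = 449.44.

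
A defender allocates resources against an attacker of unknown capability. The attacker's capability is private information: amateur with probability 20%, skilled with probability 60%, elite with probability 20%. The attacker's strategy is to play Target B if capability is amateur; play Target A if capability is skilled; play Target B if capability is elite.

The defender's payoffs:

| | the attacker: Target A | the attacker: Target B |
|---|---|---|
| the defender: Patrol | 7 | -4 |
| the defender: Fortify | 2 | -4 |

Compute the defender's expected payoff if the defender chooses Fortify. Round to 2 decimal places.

-0.40

Take the expectation over the attacker's capability, weighting each type's action by its prior probability.
E[Fortify] = 0.2·(-4) + 0.6·2 + 0.2·(-4) = (-0.8) + 1.2 + (-0.8) = -0.4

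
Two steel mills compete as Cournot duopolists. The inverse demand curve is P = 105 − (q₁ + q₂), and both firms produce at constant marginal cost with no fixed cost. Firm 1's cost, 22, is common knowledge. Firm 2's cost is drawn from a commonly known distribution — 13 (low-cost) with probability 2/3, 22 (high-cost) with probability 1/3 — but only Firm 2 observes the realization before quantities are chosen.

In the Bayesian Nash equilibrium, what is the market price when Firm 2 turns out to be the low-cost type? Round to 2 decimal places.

Type-c best response for Firm 2: q₂(c) = (105 − c)/2 − q₁/2.
Firm 1 maximizes expected profit; its first-order condition is 105 − 2q₁ − E[q₂] − 22 = 0.
Substituting E[q₂] and solving: E[c₂] = 16, so q₁ = (105 − 2·22 + 16)/3 = 25.6667.
q₂(low-cost) = 33.1667, so P = 105 − (25.6667 + 33.1667) = 46.1667.

46.17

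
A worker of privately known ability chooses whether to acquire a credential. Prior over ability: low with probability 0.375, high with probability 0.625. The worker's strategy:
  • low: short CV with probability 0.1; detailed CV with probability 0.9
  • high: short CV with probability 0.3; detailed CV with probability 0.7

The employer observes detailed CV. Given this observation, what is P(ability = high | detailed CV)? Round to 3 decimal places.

P(detailed CV) = 0.375·0.9 + 0.625·0.7 = 0.775
P(high | detailed CV) = (0.625·0.7) / 0.775 = 0.4375 / 0.775 = 0.564516

0.565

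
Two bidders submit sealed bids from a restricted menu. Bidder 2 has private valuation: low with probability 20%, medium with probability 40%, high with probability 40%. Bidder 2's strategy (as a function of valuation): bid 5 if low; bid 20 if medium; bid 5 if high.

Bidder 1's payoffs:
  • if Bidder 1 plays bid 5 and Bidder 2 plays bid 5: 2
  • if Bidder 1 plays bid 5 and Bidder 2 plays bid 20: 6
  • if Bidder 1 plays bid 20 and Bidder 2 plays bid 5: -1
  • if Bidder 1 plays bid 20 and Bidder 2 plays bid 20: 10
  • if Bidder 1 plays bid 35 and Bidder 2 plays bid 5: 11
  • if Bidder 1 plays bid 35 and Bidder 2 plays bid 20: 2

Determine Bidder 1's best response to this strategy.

E[bid 5] = 0.2·(2) + 0.4·(6) + 0.4·(2) = 3.6
E[bid 20] = 0.2·(-1) + 0.4·(10) + 0.4·(-1) = 3.4
E[bid 35] = 0.2·(11) + 0.4·(2) + 0.4·(11) = 7.4
Best response: bid 35 (7.4 is the largest).

bid 35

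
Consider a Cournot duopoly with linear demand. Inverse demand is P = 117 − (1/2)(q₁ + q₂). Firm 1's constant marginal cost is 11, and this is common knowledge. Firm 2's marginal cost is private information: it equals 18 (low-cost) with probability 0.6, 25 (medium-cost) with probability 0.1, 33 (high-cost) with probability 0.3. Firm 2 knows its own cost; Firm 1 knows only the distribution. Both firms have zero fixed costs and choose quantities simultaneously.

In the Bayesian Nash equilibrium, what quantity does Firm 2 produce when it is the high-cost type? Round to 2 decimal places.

44.60

Firm 2 with cost c maximizes (117 − (1/2)(q₁+q₂) − c)·q₂, giving q₂(c) = (117 − c − (1/2)q₁).
E[c₂] = 0.6·18 + 0.1·25 + 0.3·33 = 23.2
Firm 1's FOC against E[q₂] yields q₁ = (117 − 2·11 + E[c₂])/(3/2) = (117 − 22 + 23.2)/(3/2) = 78.8.
q₂(high-cost) = (117 − 33 − (1/2)·78.8) = 44.6.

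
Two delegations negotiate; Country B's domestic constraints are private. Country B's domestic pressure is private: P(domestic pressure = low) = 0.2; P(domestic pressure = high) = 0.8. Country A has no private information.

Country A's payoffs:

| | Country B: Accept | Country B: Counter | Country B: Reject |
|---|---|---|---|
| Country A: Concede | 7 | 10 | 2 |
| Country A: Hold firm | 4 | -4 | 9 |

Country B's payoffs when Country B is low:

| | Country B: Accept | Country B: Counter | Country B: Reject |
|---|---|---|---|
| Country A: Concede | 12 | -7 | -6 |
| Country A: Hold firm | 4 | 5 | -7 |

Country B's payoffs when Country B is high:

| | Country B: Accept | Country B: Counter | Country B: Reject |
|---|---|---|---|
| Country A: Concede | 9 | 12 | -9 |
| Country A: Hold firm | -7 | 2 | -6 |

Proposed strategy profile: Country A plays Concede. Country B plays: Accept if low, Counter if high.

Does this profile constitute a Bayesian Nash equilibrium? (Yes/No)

A profile is a BNE iff every type of every player is best-responding given beliefs about the other side.
Country A plays Concede: E[Concede] = 0.2·(7) + 0.8·(10) = 9.4; E[Hold firm] = -2.4. Best-responding. ✓
Country B (domestic pressure low), facing Concede: Accept gives 12, Counter gives -7, Reject gives -6. Proposed Accept is best. ✓
Country B (domestic pressure high), facing Concede: Accept gives 9, Counter gives 12, Reject gives -9. Proposed Counter is best. ✓

Yes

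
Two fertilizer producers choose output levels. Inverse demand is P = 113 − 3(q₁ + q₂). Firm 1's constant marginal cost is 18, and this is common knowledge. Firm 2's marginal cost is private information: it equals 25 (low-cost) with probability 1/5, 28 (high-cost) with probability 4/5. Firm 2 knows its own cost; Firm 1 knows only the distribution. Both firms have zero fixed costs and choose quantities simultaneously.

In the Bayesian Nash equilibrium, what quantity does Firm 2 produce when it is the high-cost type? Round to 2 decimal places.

8.37

Each type of Firm 2 best-responds to q₁; Firm 1 best-responds to the expected q₂ over Firm 2's types.
Firm 2 with cost c maximizes (113 − 3(q₁+q₂) − c)·q₂, giving q₂(c) = (113 − c − 3q₁)/6.
E[c₂] = 1/5·25 + 4/5·28 = 27.4
Firm 1's FOC against E[q₂] yields q₁ = (113 − 2·18 + E[c₂])/9 = (113 − 36 + 27.4)/9 = 11.6.
q₂(high-cost) = (113 − 28 − 3·11.6)/6 = 8.36667.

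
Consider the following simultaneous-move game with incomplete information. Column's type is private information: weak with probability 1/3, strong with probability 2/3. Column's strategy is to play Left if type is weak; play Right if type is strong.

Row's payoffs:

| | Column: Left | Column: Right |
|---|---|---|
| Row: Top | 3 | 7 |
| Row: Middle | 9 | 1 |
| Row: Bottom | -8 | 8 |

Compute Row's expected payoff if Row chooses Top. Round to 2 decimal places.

5.67

E[Top] = 1/3·3 + 2/3·7 = 1 + 14/3 = 17/3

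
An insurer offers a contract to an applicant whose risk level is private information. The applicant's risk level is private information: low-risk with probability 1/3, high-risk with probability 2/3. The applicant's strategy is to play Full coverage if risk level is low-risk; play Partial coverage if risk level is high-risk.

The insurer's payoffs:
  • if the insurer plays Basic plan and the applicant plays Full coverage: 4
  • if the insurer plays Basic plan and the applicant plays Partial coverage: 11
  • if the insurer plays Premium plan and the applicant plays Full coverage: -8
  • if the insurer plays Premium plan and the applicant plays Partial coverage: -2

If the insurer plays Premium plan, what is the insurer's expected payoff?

-4

E[Premium plan] = 1/3·(-8) + 2/3·(-2) = (-8/3) + (-4/3) = -4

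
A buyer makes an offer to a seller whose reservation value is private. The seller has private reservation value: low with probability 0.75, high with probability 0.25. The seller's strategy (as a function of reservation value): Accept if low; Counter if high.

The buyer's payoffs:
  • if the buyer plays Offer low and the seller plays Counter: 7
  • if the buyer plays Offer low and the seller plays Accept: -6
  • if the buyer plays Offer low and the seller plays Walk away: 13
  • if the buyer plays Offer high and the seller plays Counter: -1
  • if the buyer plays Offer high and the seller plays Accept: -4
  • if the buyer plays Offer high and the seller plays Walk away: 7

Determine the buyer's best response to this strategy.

Offer low

E[Offer low] = 0.75·(-6) + 0.25·(7) = -2.75
E[Offer high] = 0.75·(-4) + 0.25·(-1) = -3.25
Best response: Offer low (-2.75 is the largest).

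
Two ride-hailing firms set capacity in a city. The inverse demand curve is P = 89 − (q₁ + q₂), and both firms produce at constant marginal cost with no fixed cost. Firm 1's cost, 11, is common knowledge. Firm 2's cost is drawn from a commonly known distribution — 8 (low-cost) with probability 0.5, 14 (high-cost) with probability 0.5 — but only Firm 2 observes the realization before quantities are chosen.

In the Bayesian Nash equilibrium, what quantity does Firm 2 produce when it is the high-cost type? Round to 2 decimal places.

24.50

Type-c best response for Firm 2: q₂(c) = (89 − c)/2 − q₁/2.
Firm 1 maximizes expected profit; its first-order condition is 89 − 2q₁ − E[q₂] − 11 = 0.
Substituting E[q₂] and solving: E[c₂] = 11, so q₁ = (89 − 2·11 + 11)/3 = 26.
q₂(high-cost) = (89 − 14 − 26)/2 = 24.5.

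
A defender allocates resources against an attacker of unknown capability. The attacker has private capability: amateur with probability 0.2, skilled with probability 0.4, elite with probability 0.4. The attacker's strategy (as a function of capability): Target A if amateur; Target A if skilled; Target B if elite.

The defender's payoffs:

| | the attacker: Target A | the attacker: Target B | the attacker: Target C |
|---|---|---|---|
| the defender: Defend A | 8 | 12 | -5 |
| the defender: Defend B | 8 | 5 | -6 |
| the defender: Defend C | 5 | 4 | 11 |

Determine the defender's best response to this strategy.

E[Defend A] = 0.2·(8) + 0.4·(8) + 0.4·(12) = 9.6
E[Defend B] = 0.2·(8) + 0.4·(8) + 0.4·(5) = 6.8
E[Defend C] = 0.2·(5) + 0.4·(5) + 0.4·(4) = 4.6
Best response: Defend A (9.6 is the largest).

Defend A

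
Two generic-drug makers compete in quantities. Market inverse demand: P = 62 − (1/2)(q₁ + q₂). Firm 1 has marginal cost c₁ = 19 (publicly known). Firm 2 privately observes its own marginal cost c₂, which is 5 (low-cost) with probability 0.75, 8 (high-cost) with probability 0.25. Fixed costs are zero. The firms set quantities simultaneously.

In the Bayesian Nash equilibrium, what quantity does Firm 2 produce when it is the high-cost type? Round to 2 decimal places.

Each type of Firm 2 best-responds to q₁; Firm 1 best-responds to the expected q₂ over Firm 2's types.
Firm 2 with cost c maximizes (62 − (1/2)(q₁+q₂) − c)·q₂, giving q₂(c) = (62 − c − (1/2)q₁).
E[c₂] = 0.75·5 + 0.25·8 = 5.75
Firm 1's FOC against E[q₂] yields q₁ = (62 − 2·19 + E[c₂])/(3/2) = (62 − 38 + 5.75)/(3/2) = 19.8333.
q₂(high-cost) = (62 − 8 − (1/2)·19.8333) = 44.0833.

44.08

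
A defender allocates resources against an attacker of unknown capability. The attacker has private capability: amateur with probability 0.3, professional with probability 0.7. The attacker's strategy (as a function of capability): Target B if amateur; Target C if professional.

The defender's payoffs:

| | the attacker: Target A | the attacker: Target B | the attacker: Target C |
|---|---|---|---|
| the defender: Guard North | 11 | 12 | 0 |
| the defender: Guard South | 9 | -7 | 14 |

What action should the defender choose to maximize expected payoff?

E[Guard North] = 0.3·(12) + 0.7·(0) = 3.6
E[Guard South] = 0.3·(-7) + 0.7·(14) = 7.7
Best response: Guard South (7.7 is the largest).

Guard South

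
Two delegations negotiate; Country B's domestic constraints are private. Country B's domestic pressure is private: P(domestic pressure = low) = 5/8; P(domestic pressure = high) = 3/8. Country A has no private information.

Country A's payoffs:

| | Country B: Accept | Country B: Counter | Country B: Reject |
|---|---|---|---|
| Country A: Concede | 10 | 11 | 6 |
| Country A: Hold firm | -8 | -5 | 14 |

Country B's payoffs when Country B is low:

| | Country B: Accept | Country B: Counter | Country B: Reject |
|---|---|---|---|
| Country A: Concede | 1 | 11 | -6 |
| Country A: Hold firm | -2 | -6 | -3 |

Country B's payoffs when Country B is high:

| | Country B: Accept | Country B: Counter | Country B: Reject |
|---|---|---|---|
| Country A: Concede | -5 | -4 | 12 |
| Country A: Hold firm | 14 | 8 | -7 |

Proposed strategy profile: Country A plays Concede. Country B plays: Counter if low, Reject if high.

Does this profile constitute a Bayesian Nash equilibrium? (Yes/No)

A profile is a BNE iff every type of every player is best-responding given beliefs about the other side.
Country A plays Concede: E[Concede] = 5/8·(11) + 3/8·(6) = 73/8; E[Hold firm] = 17/8. Best-responding. ✓
Country B (domestic pressure low), facing Concede: Accept gives 1, Counter gives 11, Reject gives -6. Proposed Counter is best. ✓
Country B (domestic pressure high), facing Concede: Accept gives -5, Counter gives -4, Reject gives 12. Proposed Reject is best. ✓

Yes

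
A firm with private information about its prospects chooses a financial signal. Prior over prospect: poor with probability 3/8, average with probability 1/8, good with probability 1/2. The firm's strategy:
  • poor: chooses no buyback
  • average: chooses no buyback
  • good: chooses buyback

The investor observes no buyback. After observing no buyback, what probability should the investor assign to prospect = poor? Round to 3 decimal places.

0.750

P(no buyback) = (3/8)·1 + (1/8)·1 + (1/2)·0 = 1/2
P(poor | no buyback) = ((3/8)·1) / (1/2) = (3/8) / (1/2) = 3/4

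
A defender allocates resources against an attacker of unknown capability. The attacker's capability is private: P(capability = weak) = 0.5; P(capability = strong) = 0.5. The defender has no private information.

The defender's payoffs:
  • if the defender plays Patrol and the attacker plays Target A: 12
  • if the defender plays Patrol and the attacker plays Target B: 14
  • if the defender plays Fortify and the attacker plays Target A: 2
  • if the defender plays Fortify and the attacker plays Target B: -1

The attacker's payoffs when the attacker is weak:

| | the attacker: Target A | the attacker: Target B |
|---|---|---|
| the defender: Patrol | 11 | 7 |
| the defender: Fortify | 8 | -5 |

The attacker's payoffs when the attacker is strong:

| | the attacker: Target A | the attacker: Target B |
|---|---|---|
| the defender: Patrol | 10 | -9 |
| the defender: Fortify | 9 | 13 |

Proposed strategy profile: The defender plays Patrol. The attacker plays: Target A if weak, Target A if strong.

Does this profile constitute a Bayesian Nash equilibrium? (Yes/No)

The defender plays Patrol: E[Patrol] = 0.5·(12) + 0.5·(12) = 12; E[Fortify] = 2. Best-responding. ✓
The attacker (capability weak), facing Patrol: Target A gives 11, Target B gives 7. Proposed Target A is best. ✓
The attacker (capability strong), facing Patrol: Target A gives 10, Target B gives -9. Proposed Target A is best. ✓

Yes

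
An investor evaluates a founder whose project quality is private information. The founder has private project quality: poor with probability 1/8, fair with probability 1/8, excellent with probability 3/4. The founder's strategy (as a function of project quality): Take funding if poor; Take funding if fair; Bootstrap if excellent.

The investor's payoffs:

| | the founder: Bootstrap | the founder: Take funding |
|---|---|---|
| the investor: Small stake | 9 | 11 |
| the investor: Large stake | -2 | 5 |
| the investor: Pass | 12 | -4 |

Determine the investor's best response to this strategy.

Compute the investor's expected payoff for each action, taking the expectation over the founder's type.
E[Small stake] = 1/8·(11) + 1/8·(11) + 3/4·(9) = 19/2
E[Large stake] = 1/8·(5) + 1/8·(5) + 3/4·(-2) = -1/4
E[Pass] = 1/8·(-4) + 1/8·(-4) + 3/4·(12) = 8
Best response: Small stake (19/2 is the largest).

Small stake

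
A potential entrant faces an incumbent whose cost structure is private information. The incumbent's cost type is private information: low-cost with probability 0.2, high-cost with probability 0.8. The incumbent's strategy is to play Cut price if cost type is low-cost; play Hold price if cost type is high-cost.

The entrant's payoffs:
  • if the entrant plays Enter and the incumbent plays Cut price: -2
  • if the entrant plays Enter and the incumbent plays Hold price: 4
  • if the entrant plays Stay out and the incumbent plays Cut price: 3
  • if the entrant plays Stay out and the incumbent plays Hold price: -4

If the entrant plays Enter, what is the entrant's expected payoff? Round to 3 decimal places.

2.800

E[Enter] = 0.2·(-2) + 0.8·4 = (-0.4) + 3.2 = 2.8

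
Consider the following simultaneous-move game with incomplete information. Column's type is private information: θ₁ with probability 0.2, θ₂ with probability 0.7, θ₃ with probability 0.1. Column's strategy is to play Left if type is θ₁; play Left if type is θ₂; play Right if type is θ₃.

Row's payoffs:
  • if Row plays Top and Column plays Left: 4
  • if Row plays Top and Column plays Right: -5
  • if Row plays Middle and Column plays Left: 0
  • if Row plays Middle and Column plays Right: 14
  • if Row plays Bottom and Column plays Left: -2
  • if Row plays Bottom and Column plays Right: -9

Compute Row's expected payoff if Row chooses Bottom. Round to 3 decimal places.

E[Bottom] = 0.2·(-2) + 0.7·(-2) + 0.1·(-9) = (-0.4) + (-1.4) + (-0.9) = -2.7

-2.700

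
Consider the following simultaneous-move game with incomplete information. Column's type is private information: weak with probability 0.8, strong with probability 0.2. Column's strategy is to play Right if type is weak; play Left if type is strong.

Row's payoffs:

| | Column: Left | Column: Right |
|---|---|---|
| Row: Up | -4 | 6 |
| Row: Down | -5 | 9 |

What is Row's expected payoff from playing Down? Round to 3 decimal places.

E[Down] = 0.8·9 + 0.2·(-5) = 7.2 + (-1) = 6.2

6.200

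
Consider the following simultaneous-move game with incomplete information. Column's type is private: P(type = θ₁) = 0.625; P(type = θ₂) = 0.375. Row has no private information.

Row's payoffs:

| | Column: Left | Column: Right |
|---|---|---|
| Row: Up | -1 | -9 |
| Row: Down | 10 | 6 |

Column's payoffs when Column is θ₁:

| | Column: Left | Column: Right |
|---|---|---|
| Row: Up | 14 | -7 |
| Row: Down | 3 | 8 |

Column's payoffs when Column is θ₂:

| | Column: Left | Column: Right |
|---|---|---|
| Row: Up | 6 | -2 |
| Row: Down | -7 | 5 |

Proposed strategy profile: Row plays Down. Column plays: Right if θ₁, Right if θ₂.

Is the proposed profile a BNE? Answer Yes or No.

Yes

A profile is a BNE iff every type of every player is best-responding given beliefs about the other side.
Row plays Down: E[Down] = 0.625·(6) + 0.375·(6) = 6; E[Up] = -9. Best-responding. ✓
Column (type θ₁), facing Down: Left gives 3, Right gives 8. Proposed Right is best. ✓
Column (type θ₂), facing Down: Left gives -7, Right gives 5. Proposed Right is best. ✓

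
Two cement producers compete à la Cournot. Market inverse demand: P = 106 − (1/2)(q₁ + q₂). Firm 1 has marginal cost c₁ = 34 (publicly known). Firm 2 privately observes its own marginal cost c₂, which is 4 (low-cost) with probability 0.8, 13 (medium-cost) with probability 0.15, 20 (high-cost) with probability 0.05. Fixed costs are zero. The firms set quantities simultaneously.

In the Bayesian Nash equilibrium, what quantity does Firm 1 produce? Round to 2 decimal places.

Each type of Firm 2 best-responds to q₁; Firm 1 best-responds to the expected q₂ over Firm 2's types.
Firm 2 with cost c maximizes (106 − (1/2)(q₁+q₂) − c)·q₂, giving q₂(c) = (106 − c − (1/2)q₁).
E[c₂] = 0.8·4 + 0.15·13 + 0.05·20 = 6.15
Firm 1's FOC against E[q₂] yields q₁ = (106 − 2·34 + E[c₂])/(3/2) = (106 − 68 + 6.15)/(3/2) = 29.4333.

29.43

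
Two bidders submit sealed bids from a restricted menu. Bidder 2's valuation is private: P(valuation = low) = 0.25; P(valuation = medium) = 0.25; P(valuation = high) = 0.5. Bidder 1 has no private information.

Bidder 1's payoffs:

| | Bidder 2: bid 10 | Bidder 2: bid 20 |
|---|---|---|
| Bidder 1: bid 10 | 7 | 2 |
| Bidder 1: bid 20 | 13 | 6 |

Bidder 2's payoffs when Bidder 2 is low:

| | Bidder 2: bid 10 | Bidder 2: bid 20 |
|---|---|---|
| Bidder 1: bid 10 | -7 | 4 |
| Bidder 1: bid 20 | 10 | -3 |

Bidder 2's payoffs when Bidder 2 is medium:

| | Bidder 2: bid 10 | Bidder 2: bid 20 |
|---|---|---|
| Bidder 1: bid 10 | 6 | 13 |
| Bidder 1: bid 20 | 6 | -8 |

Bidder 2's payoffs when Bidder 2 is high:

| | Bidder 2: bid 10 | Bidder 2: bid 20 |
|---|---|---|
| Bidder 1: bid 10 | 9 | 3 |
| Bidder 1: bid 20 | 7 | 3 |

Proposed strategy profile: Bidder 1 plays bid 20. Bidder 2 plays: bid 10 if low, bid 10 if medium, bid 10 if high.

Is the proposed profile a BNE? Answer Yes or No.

Bidder 1 plays bid 20: E[bid 20] = 0.25·(13) + 0.25·(13) + 0.5·(13) = 13; E[bid 10] = 7. Best-responding. ✓
Bidder 2 (valuation low), facing bid 20: bid 10 gives 10, bid 20 gives -3. Proposed bid 10 is best. ✓
Bidder 2 (valuation medium), facing bid 20: bid 10 gives 6, bid 20 gives -8. Proposed bid 10 is best. ✓
Bidder 2 (valuation high), facing bid 20: bid 10 gives 7, bid 20 gives 3. Proposed bid 10 is best. ✓

Yes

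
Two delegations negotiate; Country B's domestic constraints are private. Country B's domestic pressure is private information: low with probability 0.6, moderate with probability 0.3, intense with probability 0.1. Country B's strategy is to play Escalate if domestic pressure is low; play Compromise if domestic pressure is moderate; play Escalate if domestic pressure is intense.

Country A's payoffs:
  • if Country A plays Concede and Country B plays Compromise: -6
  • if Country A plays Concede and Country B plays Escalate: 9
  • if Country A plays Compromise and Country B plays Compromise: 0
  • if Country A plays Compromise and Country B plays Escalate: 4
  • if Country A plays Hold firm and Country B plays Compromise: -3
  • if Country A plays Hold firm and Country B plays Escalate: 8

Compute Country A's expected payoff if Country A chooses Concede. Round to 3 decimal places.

E[Concede] = 0.6·9 + 0.3·(-6) + 0.1·9 = 5.4 + (-1.8) + 0.9 = 4.5

4.500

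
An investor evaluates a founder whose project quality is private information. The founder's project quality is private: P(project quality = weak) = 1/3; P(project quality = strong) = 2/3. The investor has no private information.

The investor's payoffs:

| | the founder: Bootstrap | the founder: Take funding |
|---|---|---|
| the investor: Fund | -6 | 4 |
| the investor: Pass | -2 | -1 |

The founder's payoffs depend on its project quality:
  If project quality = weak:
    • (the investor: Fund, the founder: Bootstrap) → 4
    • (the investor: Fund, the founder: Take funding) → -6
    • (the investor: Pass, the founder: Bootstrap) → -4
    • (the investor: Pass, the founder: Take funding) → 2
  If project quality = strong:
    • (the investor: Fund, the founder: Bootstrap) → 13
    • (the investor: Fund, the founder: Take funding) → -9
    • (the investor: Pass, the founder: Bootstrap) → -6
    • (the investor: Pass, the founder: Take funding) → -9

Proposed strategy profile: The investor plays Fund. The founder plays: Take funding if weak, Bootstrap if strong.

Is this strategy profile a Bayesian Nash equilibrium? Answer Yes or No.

No

A profile is a BNE iff every type of every player is best-responding given beliefs about the other side.
The investor plays Fund: E[Fund] = 1/3·(4) + 2/3·(-6) = -8/3; E[Pass] = -5/3. Not best-responding. ✗
The founder (project quality weak), facing Fund: Bootstrap gives 4, Take funding gives -6. Proposed Take funding is not best — profitable deviation exists. ✗
The founder (project quality strong), facing Fund: Bootstrap gives 13, Take funding gives -9. Proposed Bootstrap is best. ✓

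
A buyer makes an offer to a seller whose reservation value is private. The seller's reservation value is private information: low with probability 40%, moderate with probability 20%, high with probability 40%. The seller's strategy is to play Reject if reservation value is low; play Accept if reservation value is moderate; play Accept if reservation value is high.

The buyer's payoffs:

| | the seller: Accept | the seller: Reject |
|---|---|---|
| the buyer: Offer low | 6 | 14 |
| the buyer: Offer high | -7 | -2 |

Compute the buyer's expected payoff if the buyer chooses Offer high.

E[Offer high] = 0.4·(-2) + 0.2·(-7) + 0.4·(-7) = (-0.8) + (-1.4) + (-2.8) = -5

-5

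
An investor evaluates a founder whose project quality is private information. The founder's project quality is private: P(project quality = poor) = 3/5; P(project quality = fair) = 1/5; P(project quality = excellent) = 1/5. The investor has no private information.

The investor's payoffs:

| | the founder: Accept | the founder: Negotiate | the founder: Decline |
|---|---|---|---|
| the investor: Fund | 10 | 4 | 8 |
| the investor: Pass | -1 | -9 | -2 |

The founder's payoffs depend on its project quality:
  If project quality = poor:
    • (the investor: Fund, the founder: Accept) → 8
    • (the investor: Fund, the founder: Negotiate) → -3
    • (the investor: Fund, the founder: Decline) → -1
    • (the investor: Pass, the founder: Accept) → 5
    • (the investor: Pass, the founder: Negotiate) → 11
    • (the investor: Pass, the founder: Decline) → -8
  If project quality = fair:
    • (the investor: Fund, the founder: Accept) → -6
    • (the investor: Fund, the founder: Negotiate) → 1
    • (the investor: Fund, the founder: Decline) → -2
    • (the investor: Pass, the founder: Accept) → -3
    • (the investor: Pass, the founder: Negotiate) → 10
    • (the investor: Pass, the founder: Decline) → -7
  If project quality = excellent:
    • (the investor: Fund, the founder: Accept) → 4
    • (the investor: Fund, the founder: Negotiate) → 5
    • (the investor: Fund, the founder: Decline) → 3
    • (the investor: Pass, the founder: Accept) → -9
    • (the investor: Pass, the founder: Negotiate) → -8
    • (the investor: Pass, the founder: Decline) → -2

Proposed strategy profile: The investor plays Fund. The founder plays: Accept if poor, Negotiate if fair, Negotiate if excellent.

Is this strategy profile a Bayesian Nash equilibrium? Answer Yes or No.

Yes

The investor plays Fund: E[Fund] = 3/5·(10) + 1/5·(4) + 1/5·(4) = 38/5; E[Pass] = -21/5. Best-responding. ✓
The founder (project quality poor), facing Fund: Accept gives 8, Negotiate gives -3, Decline gives -1. Proposed Accept is best. ✓
The founder (project quality fair), facing Fund: Accept gives -6, Negotiate gives 1, Decline gives -2. Proposed Negotiate is best. ✓
The founder (project quality excellent), facing Fund: Accept gives 4, Negotiate gives 5, Decline gives 3. Proposed Negotiate is best. ✓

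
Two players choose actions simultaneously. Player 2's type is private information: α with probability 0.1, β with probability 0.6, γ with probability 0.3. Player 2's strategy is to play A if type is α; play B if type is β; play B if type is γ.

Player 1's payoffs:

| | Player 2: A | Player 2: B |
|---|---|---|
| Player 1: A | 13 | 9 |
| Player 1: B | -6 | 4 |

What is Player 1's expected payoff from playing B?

E[B] = 0.1·(-6) + 0.6·4 + 0.3·4 = (-0.6) + 2.4 + 1.2 = 3

3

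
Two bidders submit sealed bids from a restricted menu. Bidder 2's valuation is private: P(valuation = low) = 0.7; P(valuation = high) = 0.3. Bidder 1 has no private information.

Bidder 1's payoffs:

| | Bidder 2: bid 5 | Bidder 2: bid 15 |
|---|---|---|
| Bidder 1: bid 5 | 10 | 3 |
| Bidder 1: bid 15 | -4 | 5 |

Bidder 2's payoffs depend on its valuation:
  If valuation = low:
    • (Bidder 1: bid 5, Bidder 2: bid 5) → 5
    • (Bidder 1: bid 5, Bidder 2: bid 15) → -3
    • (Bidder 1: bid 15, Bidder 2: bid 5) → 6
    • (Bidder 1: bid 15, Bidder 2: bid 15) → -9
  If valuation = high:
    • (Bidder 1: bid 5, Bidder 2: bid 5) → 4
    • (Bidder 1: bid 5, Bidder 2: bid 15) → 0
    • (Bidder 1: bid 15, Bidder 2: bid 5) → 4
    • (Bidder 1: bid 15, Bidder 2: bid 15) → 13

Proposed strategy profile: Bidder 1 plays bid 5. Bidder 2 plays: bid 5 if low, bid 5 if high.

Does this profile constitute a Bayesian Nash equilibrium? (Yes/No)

Bidder 1 plays bid 5: E[bid 5] = 0.7·(10) + 0.3·(10) = 10; E[bid 15] = -4. Best-responding. ✓
Bidder 2 (valuation low), facing bid 5: bid 5 gives 5, bid 15 gives -3. Proposed bid 5 is best. ✓
Bidder 2 (valuation high), facing bid 5: bid 5 gives 4, bid 15 gives 0. Proposed bid 5 is best. ✓

Yes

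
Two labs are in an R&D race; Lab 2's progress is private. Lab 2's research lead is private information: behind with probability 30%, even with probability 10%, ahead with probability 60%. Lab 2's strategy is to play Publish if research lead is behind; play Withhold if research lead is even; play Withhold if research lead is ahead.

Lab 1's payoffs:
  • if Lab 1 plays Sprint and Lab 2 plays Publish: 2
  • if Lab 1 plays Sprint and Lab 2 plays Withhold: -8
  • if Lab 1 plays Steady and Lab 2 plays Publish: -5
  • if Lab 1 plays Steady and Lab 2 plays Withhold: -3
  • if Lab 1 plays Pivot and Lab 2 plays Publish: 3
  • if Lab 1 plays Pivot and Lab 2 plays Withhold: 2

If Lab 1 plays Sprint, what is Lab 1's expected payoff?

-5

Take the expectation over Lab 2's research lead, weighting each type's action by its prior probability.
E[Sprint] = 0.3·2 + 0.1·(-8) + 0.6·(-8) = 0.6 + (-0.8) + (-4.8) = -5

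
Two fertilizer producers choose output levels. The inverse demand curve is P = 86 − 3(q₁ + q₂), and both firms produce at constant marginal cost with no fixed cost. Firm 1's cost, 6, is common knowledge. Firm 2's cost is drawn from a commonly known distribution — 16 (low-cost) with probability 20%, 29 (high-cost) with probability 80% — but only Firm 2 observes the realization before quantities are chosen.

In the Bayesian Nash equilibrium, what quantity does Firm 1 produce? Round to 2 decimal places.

11.16

Each type of Firm 2 best-responds to q₁; Firm 1 best-responds to the expected q₂ over Firm 2's types.
Firm 2 with cost c maximizes (86 − 3(q₁+q₂) − c)·q₂, giving q₂(c) = (86 − c − 3q₁)/6.
E[c₂] = 0.2·16 + 0.8·29 = 26.4
Firm 1's FOC against E[q₂] yields q₁ = (86 − 2·6 + E[c₂])/9 = (86 − 12 + 26.4)/9 = 11.1556.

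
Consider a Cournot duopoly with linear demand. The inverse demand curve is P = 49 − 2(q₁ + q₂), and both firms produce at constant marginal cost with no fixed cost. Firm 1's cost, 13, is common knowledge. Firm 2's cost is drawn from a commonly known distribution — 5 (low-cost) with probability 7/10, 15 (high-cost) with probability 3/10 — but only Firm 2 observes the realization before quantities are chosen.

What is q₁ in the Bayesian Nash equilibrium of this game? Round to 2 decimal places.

Firm 2 with cost c maximizes (49 − 2(q₁+q₂) − c)·q₂, giving q₂(c) = (49 − c − 2q₁)/4.
E[c₂] = 7/10·5 + 3/10·15 = 8
Firm 1's FOC against E[q₂] yields q₁ = (49 − 2·13 + E[c₂])/6 = (49 − 26 + 8)/6 = 5.16667.

5.17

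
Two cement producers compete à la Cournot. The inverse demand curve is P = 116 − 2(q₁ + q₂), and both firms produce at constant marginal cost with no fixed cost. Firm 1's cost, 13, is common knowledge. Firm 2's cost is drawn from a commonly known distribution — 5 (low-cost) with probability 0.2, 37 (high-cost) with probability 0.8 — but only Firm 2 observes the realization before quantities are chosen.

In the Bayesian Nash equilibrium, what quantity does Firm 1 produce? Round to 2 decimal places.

20.10

Each type of Firm 2 best-responds to q₁; Firm 1 best-responds to the expected q₂ over Firm 2's types.
Firm 2 with cost c maximizes (116 − 2(q₁+q₂) − c)·q₂, giving q₂(c) = (116 − c − 2q₁)/4.
E[c₂] = 0.2·5 + 0.8·37 = 30.6
Firm 1's FOC against E[q₂] yields q₁ = (116 − 2·13 + E[c₂])/6 = (116 − 26 + 30.6)/6 = 20.1.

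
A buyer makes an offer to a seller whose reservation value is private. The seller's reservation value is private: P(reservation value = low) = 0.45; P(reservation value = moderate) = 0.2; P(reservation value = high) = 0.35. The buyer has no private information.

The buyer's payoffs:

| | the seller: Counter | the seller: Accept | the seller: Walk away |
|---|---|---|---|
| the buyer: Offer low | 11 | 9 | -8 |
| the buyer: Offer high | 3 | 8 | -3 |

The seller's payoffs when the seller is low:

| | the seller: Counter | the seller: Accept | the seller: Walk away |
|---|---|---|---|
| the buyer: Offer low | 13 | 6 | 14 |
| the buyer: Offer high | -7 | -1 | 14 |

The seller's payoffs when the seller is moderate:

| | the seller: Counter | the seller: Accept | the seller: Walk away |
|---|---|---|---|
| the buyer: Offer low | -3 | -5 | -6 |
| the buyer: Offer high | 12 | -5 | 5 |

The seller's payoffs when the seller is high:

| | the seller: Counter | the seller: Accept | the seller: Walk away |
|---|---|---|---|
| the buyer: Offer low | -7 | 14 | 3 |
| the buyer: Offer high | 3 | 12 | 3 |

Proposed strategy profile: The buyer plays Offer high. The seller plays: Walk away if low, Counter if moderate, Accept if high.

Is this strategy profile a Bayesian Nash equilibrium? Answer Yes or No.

Yes

The buyer plays Offer high: E[Offer high] = 0.45·(-3) + 0.2·(3) + 0.35·(8) = 2.05; E[Offer low] = 1.75. Best-responding. ✓
The seller (reservation value low), facing Offer high: Counter gives -7, Accept gives -1, Walk away gives 14. Proposed Walk away is best. ✓
The seller (reservation value moderate), facing Offer high: Counter gives 12, Accept gives -5, Walk away gives 5. Proposed Counter is best. ✓
The seller (reservation value high), facing Offer high: Counter gives 3, Accept gives 12, Walk away gives 3. Proposed Accept is best. ✓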